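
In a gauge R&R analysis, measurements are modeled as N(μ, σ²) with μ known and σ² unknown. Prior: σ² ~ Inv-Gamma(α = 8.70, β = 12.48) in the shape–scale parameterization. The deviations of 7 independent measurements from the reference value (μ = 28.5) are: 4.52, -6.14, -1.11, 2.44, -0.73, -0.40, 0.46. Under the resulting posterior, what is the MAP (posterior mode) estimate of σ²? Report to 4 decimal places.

3.4538

With known mean μ and an Inverse-Gamma(α, β) prior on σ², the Normal likelihood is conjugate: posterior is Inv-Gamma(α + n/2, β + Σ(xᵢ−μ)²/2).
Σ(xᵢ−μ)² = (4.52)² + (-6.14)² + (-1.11)² + (2.44)² + (-0.73)² + (-0.40)² + (0.46)² = 66.2202.
Posterior: Inv-Gamma(8.70 + 7/2, 12.48 + 66.2202/2) = Inv-Gamma(12.20, 45.59010).
Mode = β/(α+1) = 45.59010/13.20 = 3.4538.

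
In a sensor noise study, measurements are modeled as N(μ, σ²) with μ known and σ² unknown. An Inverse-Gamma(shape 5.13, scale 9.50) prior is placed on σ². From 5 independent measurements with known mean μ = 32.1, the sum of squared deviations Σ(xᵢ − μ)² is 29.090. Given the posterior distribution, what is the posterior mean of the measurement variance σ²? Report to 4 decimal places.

3.6267

With known mean μ and an Inverse-Gamma(α, β) prior on σ², the Normal likelihood is conjugate: posterior is Inv-Gamma(α + n/2, β + Σ(xᵢ−μ)²/2).
Posterior: Inv-Gamma(5.13 + 5/2, 9.50 + 29.090/2) = Inv-Gamma(7.63, 24.0450).
E[σ²|data] = β/(α−1) = 24.0450/6.63 = 3.6267.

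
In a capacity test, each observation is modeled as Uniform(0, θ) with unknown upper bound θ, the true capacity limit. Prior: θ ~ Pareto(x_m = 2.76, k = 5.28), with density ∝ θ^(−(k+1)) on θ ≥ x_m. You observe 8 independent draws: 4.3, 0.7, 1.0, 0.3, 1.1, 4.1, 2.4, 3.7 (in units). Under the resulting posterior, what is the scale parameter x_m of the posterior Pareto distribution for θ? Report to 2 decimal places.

4.30

A Pareto(scale x_m, shape k) prior on the upper bound θ of Uniform(0, θ) is conjugate: posterior is Pareto(max(x_m, max xᵢ), k + n).
Sample maximum = 4.3; prior scale x_m = 2.76 → posterior scale = max = 4.30.
Posterior shape = 5.28 + 8 = 13.28.
Posterior scale x_m = 4.30.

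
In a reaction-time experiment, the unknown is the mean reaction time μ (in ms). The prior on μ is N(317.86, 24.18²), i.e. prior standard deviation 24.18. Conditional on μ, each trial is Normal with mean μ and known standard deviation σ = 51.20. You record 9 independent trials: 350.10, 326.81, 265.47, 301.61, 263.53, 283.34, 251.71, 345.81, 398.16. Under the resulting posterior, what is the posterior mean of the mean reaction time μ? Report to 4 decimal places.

For Normal data with known variance σ², a Normal(μ₀, σ₀²) prior on μ is conjugate. Posterior precision = 1/σ₀² + n/σ²; posterior mean is the precision-weighted average of μ₀ and x̄.
Σxᵢ = 350.10 + 326.81 + 265.47 + 301.61 + 263.53 + 283.34 + 251.71 + 345.81 + 398.16 = 2786.54, so n·x̄ = 2786.54.
σ₀² = 24.18² = 584.6724, σ² = 51.20² = 2621.44; σ² + n·σ₀² = 2621.44 + 9·584.6724 = 7883.4916.
Posterior mean = (μ₀/σ₀² + n·x̄/σ²)/(1/σ₀² + n/σ²) = (σ²·μ₀ + σ₀²·n·x̄)/(σ² + n·σ₀²) = (2621.44·317.86 + 584.6724·2786.54)/7883.4916 = 2462463.947896/7883.4916 = 312.3570.

312.3570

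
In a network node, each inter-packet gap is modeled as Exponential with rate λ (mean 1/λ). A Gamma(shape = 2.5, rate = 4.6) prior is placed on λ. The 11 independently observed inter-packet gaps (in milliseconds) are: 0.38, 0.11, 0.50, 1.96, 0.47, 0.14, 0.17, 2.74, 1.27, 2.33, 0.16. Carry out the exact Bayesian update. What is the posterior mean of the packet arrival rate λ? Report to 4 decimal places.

With a Gamma(shape α, rate β) prior on the exponential rate λ, the posterior after n observations with total T = Σxᵢ is Gamma(α+n, β+T).
Sum of observations T = 10.23 milliseconds; n = 11.
Posterior: Gamma(2.5+11, 4.6+10.23) = Gamma(13.5, 14.83).
Posterior mean of λ = α/β = 13.5/14.83 = 0.9103.

0.9103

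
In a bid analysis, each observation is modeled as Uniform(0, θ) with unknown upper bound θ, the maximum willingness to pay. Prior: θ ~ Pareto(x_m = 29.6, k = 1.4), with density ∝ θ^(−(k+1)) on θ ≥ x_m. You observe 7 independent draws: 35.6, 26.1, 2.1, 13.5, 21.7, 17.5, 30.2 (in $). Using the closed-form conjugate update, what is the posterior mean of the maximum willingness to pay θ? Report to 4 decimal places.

40.4108

A Pareto(scale x_m, shape k) prior on the upper bound θ of Uniform(0, θ) is conjugate: posterior is Pareto(max(x_m, max xᵢ), k + n).
Sample maximum = 35.6; prior scale x_m = 29.6 → posterior scale = max = 35.6.
Posterior shape = 1.4 + 7 = 8.4.
E[θ|data] = k·x_m/(k−1) = 8.4·35.6/7.4 = 40.4108.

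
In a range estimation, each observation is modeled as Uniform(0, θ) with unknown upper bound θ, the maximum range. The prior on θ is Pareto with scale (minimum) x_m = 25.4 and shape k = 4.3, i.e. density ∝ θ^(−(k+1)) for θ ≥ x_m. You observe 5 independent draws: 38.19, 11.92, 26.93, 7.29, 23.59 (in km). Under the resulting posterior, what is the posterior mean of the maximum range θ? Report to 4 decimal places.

A Pareto(scale x_m, shape k) prior on the upper bound θ of Uniform(0, θ) is conjugate: posterior is Pareto(max(x_m, max xᵢ), k + n).
Sample maximum = 38.19; prior scale x_m = 25.4 → posterior scale = max = 38.19.
Posterior shape = 4.3 + 5 = 9.3.
E[θ|data] = k·x_m/(k−1) = 9.3·38.19/8.3 = 42.7912.

42.7912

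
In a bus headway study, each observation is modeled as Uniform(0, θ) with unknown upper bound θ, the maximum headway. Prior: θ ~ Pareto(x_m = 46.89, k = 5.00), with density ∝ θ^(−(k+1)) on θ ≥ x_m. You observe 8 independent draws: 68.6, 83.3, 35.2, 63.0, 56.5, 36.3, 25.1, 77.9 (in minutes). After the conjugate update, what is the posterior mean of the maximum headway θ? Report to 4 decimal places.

A Pareto(scale x_m, shape k) prior on the upper bound θ of Uniform(0, θ) is conjugate: posterior is Pareto(max(x_m, max xᵢ), k + n).
Sample maximum = 83.3; prior scale x_m = 46.89 → posterior scale = max = 83.30.
Posterior shape = 5.00 + 8 = 13.00.
E[θ|data] = k·x_m/(k−1) = 13.00·83.30/12.00 = 90.2417.

90.2417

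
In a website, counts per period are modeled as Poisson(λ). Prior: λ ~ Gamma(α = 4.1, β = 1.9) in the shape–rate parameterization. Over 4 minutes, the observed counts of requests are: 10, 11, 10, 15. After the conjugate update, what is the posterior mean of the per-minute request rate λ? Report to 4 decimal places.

8.4915

With a Gamma(shape α, rate β) prior, the Poisson likelihood is conjugate: the posterior is Gamma(α + ΣXᵢ, β + n).
Sum of counts S = 46 over n = 4 minutes.
Posterior: Gamma(α+S, β+n) = Gamma(4.1+46, 1.9+4) = Gamma(50.1, 5.9).
Posterior mean = α/β = 50.1/5.9 = 8.4915.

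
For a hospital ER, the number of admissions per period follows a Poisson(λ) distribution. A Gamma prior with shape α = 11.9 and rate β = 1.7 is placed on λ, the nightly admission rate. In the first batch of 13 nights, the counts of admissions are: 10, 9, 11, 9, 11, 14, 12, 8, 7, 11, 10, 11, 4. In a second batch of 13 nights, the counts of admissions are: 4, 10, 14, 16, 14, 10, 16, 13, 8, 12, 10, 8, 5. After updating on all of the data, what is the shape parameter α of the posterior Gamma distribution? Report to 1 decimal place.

With a Gamma(shape α, rate β) prior, the Poisson likelihood is conjugate: the posterior is Gamma(α + ΣXᵢ, β + n).
Batch 1: sum of counts S = 127 over n = 13 nights.
After batch 1: Gamma(α+S, β+n) = Gamma(11.9+127, 1.7+13) = Gamma(138.9, 14.7).
Batch 2: sum of counts S = 140 over n = 13 nights.
After batch 2: Gamma(α+S, β+n) = Gamma(138.9+140, 14.7+13) = Gamma(278.9, 27.7).
Posterior α = 278.9.

278.9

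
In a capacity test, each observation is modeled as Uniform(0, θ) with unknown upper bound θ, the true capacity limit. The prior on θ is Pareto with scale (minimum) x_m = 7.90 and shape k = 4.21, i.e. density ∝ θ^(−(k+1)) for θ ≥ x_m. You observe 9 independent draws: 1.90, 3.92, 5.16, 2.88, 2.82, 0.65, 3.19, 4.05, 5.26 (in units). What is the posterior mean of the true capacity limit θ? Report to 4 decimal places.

A Pareto(scale x_m, shape k) prior on the upper bound θ of Uniform(0, θ) is conjugate: posterior is Pareto(max(x_m, max xᵢ), k + n).
Sample maximum = 5.26; prior scale x_m = 7.90 → posterior scale = max = 7.90.
Posterior shape = 4.21 + 9 = 13.21.
E[θ|data] = k·x_m/(k−1) = 13.21·7.90/12.21 = 8.5470.

8.5470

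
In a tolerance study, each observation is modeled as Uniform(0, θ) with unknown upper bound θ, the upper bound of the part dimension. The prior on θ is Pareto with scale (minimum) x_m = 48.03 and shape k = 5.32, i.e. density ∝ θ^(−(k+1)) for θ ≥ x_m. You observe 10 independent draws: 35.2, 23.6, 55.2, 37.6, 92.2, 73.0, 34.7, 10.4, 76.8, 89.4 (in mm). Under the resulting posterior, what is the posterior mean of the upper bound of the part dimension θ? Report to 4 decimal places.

A Pareto(scale x_m, shape k) prior on the upper bound θ of Uniform(0, θ) is conjugate: posterior is Pareto(max(x_m, max xᵢ), k + n).
Sample maximum = 92.2; prior scale x_m = 48.03 → posterior scale = max = 92.20.
Posterior shape = 5.32 + 10 = 15.32.
E[θ|data] = k·x_m/(k−1) = 15.32·92.20/14.32 = 98.6385.

98.6385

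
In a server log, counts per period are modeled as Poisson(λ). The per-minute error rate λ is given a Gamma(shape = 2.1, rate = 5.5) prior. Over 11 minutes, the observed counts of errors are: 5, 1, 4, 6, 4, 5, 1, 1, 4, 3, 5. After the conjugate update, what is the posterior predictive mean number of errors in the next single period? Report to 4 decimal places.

With a Gamma(shape α, rate β) prior, the Poisson likelihood is conjugate: the posterior is Gamma(α + ΣXᵢ, β + n).
Sum of counts S = 39 over n = 11 minutes.
Posterior: Gamma(α+S, β+n) = Gamma(2.1+39, 5.5+11) = Gamma(41.1, 16.5).
The predictive distribution for one future period is NegBinom with mean α/β = 2.4909.

2.4909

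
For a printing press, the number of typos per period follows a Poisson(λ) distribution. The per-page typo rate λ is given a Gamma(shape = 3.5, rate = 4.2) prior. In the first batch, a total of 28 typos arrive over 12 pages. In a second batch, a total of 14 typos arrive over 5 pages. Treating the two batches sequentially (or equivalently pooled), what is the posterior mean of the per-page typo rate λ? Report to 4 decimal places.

2.1462

With a Gamma(shape α, rate β) prior, the Poisson likelihood is conjugate: the posterior is Gamma(α + ΣXᵢ, β + n).
After batch 1: Gamma(α+S, β+n) = Gamma(3.5+28, 4.2+12) = Gamma(31.5, 16.2).
After batch 2: Gamma(α+S, β+n) = Gamma(31.5+14, 16.2+5) = Gamma(45.5, 21.2).
Posterior mean = α/β = 45.5/21.2 = 2.1462.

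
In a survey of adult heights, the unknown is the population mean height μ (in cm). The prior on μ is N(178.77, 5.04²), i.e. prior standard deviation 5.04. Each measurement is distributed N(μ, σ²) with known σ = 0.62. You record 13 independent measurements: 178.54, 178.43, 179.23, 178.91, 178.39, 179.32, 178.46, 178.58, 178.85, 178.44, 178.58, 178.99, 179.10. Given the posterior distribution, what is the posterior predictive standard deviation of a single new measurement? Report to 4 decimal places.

0.6434

For Normal data with known variance σ², a Normal(μ₀, σ₀²) prior on μ is conjugate. Posterior precision = 1/σ₀² + n/σ²; posterior mean is the precision-weighted average of μ₀ and x̄.
σ₀² = 5.04² = 25.4016, σ² = 0.62² = 0.3844; σ² + n·σ₀² = 0.3844 + 13·25.4016 = 330.6052.
Posterior precision = 1/σ₀² + n/σ² = 1/25.4016 + 13/0.3844 = (σ² + n·σ₀²)/(σ₀²σ²) = 330.6052/(25.4016·0.3844); posterior variance σₙ² = σ₀²σ²/(σ² + n·σ₀²) = 25.4016·0.3844/330.6052 = 0.029535.
Predictive variance for one new observation = σₙ² + σ² = 25.4016·0.3844/330.6052 + 0.3844 = σ²·(σ₀² + 330.6052)/330.6052 = 0.3844·356.0068/330.6052 = 0.413935; SD = √(0.3844·356.0068/330.6052) = 0.6434.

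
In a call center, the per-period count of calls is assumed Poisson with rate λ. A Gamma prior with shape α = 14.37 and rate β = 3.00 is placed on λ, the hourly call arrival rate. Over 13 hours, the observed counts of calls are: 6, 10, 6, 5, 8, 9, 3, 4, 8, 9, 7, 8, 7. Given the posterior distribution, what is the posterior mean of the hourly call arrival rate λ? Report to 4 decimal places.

With a Gamma(shape α, rate β) prior, the Poisson likelihood is conjugate: the posterior is Gamma(α + ΣXᵢ, β + n).
Sum of counts S = 90 over n = 13 hours.
Posterior: Gamma(α+S, β+n) = Gamma(14.37+90, 3.00+13) = Gamma(104.37, 16.00).
Posterior mean = α/β = 104.37/16.00 = 6.5231.

6.5231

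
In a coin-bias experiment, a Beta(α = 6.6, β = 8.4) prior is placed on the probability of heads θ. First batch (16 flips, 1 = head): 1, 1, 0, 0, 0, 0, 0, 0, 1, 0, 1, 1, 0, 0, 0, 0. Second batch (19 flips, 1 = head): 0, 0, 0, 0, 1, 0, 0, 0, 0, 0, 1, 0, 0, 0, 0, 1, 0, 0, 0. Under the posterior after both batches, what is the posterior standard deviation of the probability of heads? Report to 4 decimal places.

0.0637

The Beta prior is conjugate to a Binomial/Bernoulli likelihood; the update adds successes to α and failures to β.
After batch 1: Beta(6.6+5, 8.4+11) = Beta(11.6, 19.4).
After batch 2: Beta(11.6+3, 19.4+16) = Beta(14.6, 35.4).
Var = αβ/((α+β)²(α+β+1)) = 14.6·35.4/(50.0²·51.0) = 0.00405365; SD = √0.00405365 = 0.0637.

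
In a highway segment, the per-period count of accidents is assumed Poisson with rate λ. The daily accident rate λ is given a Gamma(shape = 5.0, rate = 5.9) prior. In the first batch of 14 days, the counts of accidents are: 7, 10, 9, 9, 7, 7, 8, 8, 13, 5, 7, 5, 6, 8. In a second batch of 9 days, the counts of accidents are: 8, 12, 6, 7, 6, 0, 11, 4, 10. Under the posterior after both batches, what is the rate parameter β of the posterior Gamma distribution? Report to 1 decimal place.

With a Gamma(shape α, rate β) prior, the Poisson likelihood is conjugate: the posterior is Gamma(α + ΣXᵢ, β + n).
Batch 1: sum of counts S = 109 over n = 14 days.
After batch 1: Gamma(α+S, β+n) = Gamma(5.0+109, 5.9+14) = Gamma(114.0, 19.9).
Batch 2: sum of counts S = 64 over n = 9 days.
After batch 2: Gamma(α+S, β+n) = Gamma(114.0+64, 19.9+9) = Gamma(178.0, 28.9).
Posterior β = 28.9.

28.9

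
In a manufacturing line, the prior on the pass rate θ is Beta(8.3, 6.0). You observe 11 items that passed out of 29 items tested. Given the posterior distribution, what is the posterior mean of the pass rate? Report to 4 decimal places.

0.4457

The Beta prior is conjugate to a Binomial/Bernoulli likelihood; the update adds successes to α and failures to β.
Posterior: Beta(α+k, β+n−k) = Beta(8.3+11, 6.0+18) = Beta(19.3, 24.0).
Posterior mean = α/(α+β) = 19.3/43.3 = 0.4457.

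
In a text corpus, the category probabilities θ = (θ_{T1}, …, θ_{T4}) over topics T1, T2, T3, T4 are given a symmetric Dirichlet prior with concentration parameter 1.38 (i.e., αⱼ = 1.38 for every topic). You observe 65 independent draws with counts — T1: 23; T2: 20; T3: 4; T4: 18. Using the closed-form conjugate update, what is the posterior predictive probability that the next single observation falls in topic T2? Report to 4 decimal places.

0.3032

The Dirichlet prior is conjugate to the Multinomial likelihood: each posterior αⱼ = prior αⱼ + observed count nⱼ.
Posterior concentration: (24.38, 21.38, 5.38, 19.38), total = 70.52.
P(next = T2 | data) = α_{T2}/Σα = 0.3032.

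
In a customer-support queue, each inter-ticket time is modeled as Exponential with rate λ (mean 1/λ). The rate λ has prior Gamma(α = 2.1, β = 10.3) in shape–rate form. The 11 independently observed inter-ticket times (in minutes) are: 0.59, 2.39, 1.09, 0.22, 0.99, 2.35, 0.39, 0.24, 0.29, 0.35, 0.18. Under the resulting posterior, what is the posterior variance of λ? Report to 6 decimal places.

With a Gamma(shape α, rate β) prior on the exponential rate λ, the posterior after n observations with total T = Σxᵢ is Gamma(α+n, β+T).
Sum of observations T = 9.08 minutes; n = 11.
Posterior: Gamma(2.1+11, 10.3+9.08) = Gamma(13.1, 19.38).
Var = α/β² = 0.034879.

0.034879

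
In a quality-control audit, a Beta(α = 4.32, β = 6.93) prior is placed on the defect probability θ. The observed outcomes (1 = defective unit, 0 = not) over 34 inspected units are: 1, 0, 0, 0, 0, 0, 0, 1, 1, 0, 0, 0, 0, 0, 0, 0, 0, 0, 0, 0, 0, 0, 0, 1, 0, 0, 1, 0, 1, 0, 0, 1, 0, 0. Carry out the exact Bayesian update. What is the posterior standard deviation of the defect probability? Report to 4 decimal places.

0.0637

The Beta prior is conjugate to a Binomial/Bernoulli likelihood; the update adds successes to α and failures to β.
Posterior: Beta(α+k, β+n−k) = Beta(4.32+7, 6.93+27) = Beta(11.32, 33.93).
Var = αβ/((α+β)²(α+β+1)) = 11.32·33.93/(45.25²·46.25) = 0.00405585; SD = √0.00405585 = 0.0637.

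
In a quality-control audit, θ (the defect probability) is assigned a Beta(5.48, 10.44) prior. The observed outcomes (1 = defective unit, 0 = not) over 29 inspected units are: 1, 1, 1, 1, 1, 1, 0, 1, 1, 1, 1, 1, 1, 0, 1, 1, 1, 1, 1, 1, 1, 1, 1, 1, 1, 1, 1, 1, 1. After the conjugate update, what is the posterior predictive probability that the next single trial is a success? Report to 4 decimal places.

The Beta prior is conjugate to a Binomial/Bernoulli likelihood; the update adds successes to α and failures to β.
Posterior: Beta(α+k, β+n−k) = Beta(5.48+27, 10.44+2) = Beta(32.48, 12.44).
For a single future Bernoulli trial, P(success | data) = α/(α+β) = 0.7231.

0.7231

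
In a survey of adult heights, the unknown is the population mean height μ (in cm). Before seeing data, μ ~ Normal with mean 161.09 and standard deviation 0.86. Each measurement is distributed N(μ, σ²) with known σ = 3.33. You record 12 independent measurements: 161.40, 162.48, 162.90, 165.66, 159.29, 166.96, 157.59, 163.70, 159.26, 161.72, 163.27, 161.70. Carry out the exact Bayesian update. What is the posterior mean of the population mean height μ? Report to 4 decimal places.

161.5660

For Normal data with known variance σ², a Normal(μ₀, σ₀²) prior on μ is conjugate. Posterior precision = 1/σ₀² + n/σ²; posterior mean is the precision-weighted average of μ₀ and x̄.
Σxᵢ = 161.40 + 162.48 + 162.90 + 165.66 + 159.29 + 166.96 + 157.59 + 163.70 + 159.26 + 161.72 + 163.27 + 161.70 = 1945.93, so n·x̄ = 1945.93.
σ₀² = 0.86² = 0.7396, σ² = 3.33² = 11.0889; σ² + n·σ₀² = 11.0889 + 12·0.7396 = 19.9641.
Posterior mean = (μ₀/σ₀² + n·x̄/σ²)/(1/σ₀² + n/σ²) = (σ²·μ₀ + σ₀²·n·x̄)/(σ² + n·σ₀²) = (11.0889·161.09 + 0.7396·1945.93)/19.9641 = 3225.520729/19.9641 = 161.5660.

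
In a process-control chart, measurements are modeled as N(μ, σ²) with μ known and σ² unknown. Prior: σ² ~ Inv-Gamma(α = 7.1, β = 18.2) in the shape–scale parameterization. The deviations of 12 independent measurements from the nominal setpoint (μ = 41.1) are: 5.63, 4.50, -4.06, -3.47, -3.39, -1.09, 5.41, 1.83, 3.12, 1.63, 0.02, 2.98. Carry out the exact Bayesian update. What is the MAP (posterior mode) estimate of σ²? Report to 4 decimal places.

With known mean μ and an Inverse-Gamma(α, β) prior on σ², the Normal likelihood is conjugate: posterior is Inv-Gamma(α + n/2, β + Σ(xᵢ−μ)²/2).
Σ(xᵢ−μ)² = (5.63)² + (4.50)² + (-4.06)² + (-3.47)² + (-3.39)² + (-1.09)² + (5.41)² + (1.83)² + (3.12)² + (1.63)² + (0.02)² + (2.98)² = 147.0407.
Posterior: Inv-Gamma(7.1 + 12/2, 18.2 + 147.0407/2) = Inv-Gamma(13.10, 91.72035).
Mode = β/(α+1) = 91.72035/14.10 = 6.5050.

6.5050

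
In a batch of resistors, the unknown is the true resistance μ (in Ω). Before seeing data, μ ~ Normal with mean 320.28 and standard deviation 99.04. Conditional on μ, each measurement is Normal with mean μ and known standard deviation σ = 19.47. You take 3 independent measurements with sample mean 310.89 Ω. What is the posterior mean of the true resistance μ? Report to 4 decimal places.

For Normal data with known variance σ², a Normal(μ₀, σ₀²) prior on μ is conjugate. Posterior precision = 1/σ₀² + n/σ²; posterior mean is the precision-weighted average of μ₀ and x̄.
n·x̄ = 3·310.89 = 932.67.
σ₀² = 99.04² = 9808.9216, σ² = 19.47² = 379.0809; σ² + n·σ₀² = 379.0809 + 3·9808.9216 = 29805.8457.
Posterior mean = (μ₀/σ₀² + n·x̄/σ²)/(1/σ₀² + n/σ²) = (σ²·μ₀ + σ₀²·n·x̄)/(σ² + n·σ₀²) = (379.0809·320.28 + 9808.9216·932.67)/29805.8457 = 9269898.939324/29805.8457 = 311.0094.

311.0094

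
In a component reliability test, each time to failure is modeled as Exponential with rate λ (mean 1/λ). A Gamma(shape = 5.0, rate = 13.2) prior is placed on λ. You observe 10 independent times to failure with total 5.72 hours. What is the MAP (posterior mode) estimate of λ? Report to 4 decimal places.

0.7400

With a Gamma(shape α, rate β) prior on the exponential rate λ, the posterior after n observations with total T = Σxᵢ is Gamma(α+n, β+T).
Posterior: Gamma(5.0+10, 13.2+5.72) = Gamma(15.0, 18.92).
Mode = (α−1)/β = 0.7400.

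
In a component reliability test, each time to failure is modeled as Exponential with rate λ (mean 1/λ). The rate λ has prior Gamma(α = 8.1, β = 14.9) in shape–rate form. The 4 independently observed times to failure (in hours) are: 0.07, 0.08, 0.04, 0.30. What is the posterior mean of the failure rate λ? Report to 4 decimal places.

With a Gamma(shape α, rate β) prior on the exponential rate λ, the posterior after n observations with total T = Σxᵢ is Gamma(α+n, β+T).
Sum of observations T = 0.49 hours; n = 4.
Posterior: Gamma(8.1+4, 14.9+0.49) = Gamma(12.1, 15.39).
Posterior mean of λ = α/β = 12.1/15.39 = 0.7862.

0.7862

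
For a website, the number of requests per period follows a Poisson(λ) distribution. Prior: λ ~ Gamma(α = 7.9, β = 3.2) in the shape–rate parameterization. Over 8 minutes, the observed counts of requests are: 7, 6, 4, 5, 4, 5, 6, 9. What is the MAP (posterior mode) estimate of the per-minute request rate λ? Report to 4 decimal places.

With a Gamma(shape α, rate β) prior, the Poisson likelihood is conjugate: the posterior is Gamma(α + ΣXᵢ, β + n).
Sum of counts S = 46 over n = 8 minutes.
Posterior: Gamma(α+S, β+n) = Gamma(7.9+46, 3.2+8) = Gamma(53.9, 11.2).
Mode of Gamma(α,β) for α≥1 is (α−1)/β = 52.9/11.2 = 4.7232.

4.7232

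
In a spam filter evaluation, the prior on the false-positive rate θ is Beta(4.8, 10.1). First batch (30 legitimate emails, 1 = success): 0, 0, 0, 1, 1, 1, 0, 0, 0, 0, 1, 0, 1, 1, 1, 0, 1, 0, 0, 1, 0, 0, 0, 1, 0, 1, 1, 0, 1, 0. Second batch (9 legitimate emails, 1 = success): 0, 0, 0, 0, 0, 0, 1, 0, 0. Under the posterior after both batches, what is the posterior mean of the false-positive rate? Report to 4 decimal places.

0.3488

The Beta prior is conjugate to a Binomial/Bernoulli likelihood; the update adds successes to α and failures to β.
After batch 1: Beta(4.8+13, 10.1+17) = Beta(17.8, 27.1).
After batch 2: Beta(17.8+1, 27.1+8) = Beta(18.8, 35.1).
Posterior mean = α/(α+β) = 18.8/53.9 = 0.3488.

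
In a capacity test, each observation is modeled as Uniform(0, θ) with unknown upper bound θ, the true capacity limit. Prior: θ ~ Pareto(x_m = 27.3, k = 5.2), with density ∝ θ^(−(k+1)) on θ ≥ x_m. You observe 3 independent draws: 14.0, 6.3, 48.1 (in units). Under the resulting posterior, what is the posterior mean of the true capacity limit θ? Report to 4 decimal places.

A Pareto(scale x_m, shape k) prior on the upper bound θ of Uniform(0, θ) is conjugate: posterior is Pareto(max(x_m, max xᵢ), k + n).
Sample maximum = 48.1; prior scale x_m = 27.3 → posterior scale = max = 48.1.
Posterior shape = 5.2 + 3 = 8.2.
E[θ|data] = k·x_m/(k−1) = 8.2·48.1/7.2 = 54.7806.

54.7806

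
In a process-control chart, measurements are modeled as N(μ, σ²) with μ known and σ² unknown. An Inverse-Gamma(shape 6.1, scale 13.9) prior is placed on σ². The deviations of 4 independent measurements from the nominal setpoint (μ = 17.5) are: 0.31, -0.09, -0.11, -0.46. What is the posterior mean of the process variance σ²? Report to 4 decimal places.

With known mean μ and an Inverse-Gamma(α, β) prior on σ², the Normal likelihood is conjugate: posterior is Inv-Gamma(α + n/2, β + Σ(xᵢ−μ)²/2).
Σ(xᵢ−μ)² = (0.31)² + (-0.09)² + (-0.11)² + (-0.46)² = 0.3279.
Posterior: Inv-Gamma(6.1 + 4/2, 13.9 + 0.3279/2) = Inv-Gamma(8.10, 14.06395).
E[σ²|data] = β/(α−1) = 14.06395/7.10 = 1.9808.

1.9808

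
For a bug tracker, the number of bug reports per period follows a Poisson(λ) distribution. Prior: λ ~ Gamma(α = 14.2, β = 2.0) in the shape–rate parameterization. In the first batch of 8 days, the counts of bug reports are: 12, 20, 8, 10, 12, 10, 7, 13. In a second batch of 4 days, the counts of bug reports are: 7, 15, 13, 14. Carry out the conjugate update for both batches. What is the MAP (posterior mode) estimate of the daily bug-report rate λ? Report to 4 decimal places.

11.0143

With a Gamma(shape α, rate β) prior, the Poisson likelihood is conjugate: the posterior is Gamma(α + ΣXᵢ, β + n).
Batch 1: sum of counts S = 92 over n = 8 days.
After batch 1: Gamma(α+S, β+n) = Gamma(14.2+92, 2.0+8) = Gamma(106.2, 10.0).
Batch 2: sum of counts S = 49 over n = 4 days.
After batch 2: Gamma(α+S, β+n) = Gamma(106.2+49, 10.0+4) = Gamma(155.2, 14.0).
Mode of Gamma(α,β) for α≥1 is (α−1)/β = 154.2/14.0 = 11.0143.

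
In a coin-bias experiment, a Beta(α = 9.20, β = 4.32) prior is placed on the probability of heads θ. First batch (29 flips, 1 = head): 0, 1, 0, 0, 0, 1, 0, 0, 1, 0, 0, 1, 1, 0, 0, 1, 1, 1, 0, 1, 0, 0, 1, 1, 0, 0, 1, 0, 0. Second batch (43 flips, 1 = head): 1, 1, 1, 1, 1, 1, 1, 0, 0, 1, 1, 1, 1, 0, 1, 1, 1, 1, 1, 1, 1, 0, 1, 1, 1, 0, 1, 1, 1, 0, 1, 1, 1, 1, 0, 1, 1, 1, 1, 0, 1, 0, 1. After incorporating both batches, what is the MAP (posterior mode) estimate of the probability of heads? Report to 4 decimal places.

0.6489

The Beta prior is conjugate to a Binomial/Bernoulli likelihood; the update adds successes to α and failures to β.
After batch 1: Beta(9.20+12, 4.32+17) = Beta(21.20, 21.32).
After batch 2: Beta(21.20+34, 21.32+9) = Beta(55.20, 30.32).
Mode of Beta(a,b) for a,b>1 is (a−1)/(a+b−2) = 54.20/83.52 = 0.6489.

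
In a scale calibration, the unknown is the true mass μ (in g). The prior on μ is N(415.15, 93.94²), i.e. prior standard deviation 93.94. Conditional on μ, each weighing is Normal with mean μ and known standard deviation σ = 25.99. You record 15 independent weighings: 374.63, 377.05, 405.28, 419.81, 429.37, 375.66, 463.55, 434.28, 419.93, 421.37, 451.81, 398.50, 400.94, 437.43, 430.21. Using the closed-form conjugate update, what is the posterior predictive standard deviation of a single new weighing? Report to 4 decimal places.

For Normal data with known variance σ², a Normal(μ₀, σ₀²) prior on μ is conjugate. Posterior precision = 1/σ₀² + n/σ²; posterior mean is the precision-weighted average of μ₀ and x̄.
σ₀² = 93.94² = 8824.7236, σ² = 25.99² = 675.4801; σ² + n·σ₀² = 675.4801 + 15·8824.7236 = 133046.3341.
Posterior precision = 1/σ₀² + n/σ² = 1/8824.7236 + 15/675.4801 = (σ² + n·σ₀²)/(σ₀²σ²) = 133046.3341/(8824.7236·675.4801); posterior variance σₙ² = σ₀²σ²/(σ² + n·σ₀²) = 8824.7236·675.4801/133046.3341 = 44.803378.
Predictive variance for one new observation = σₙ² + σ² = 8824.7236·675.4801/133046.3341 + 675.4801 = σ²·(σ₀² + 133046.3341)/133046.3341 = 675.4801·141871.0577/133046.3341 = 720.283478; SD = √(675.4801·141871.0577/133046.3341) = 26.8381.

26.8381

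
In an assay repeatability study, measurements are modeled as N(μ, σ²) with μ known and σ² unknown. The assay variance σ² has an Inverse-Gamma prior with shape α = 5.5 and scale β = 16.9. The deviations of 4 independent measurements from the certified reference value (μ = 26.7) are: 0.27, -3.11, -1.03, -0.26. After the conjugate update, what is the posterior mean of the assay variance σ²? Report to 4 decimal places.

3.4364

With known mean μ and an Inverse-Gamma(α, β) prior on σ², the Normal likelihood is conjugate: posterior is Inv-Gamma(α + n/2, β + Σ(xᵢ−μ)²/2).
Σ(xᵢ−μ)² = (0.27)² + (-3.11)² + (-1.03)² + (-0.26)² = 10.8735.
Posterior: Inv-Gamma(5.5 + 4/2, 16.9 + 10.8735/2) = Inv-Gamma(7.50, 22.33675).
E[σ²|data] = β/(α−1) = 22.33675/6.50 = 3.4364.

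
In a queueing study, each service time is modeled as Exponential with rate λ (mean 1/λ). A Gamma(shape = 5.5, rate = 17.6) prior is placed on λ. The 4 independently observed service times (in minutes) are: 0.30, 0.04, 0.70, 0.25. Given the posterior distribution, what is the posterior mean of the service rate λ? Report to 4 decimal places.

0.5029

With a Gamma(shape α, rate β) prior on the exponential rate λ, the posterior after n observations with total T = Σxᵢ is Gamma(α+n, β+T).
Sum of observations T = 1.29 minutes; n = 4.
Posterior: Gamma(5.5+4, 17.6+1.29) = Gamma(9.5, 18.89).
Posterior mean of λ = α/β = 9.5/18.89 = 0.5029.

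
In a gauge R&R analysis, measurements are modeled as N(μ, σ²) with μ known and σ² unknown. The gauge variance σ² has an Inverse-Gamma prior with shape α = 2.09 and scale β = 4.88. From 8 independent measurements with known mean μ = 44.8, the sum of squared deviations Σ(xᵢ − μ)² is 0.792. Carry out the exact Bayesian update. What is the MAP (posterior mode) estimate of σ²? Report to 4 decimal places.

0.7441

With known mean μ and an Inverse-Gamma(α, β) prior on σ², the Normal likelihood is conjugate: posterior is Inv-Gamma(α + n/2, β + Σ(xᵢ−μ)²/2).
Posterior: Inv-Gamma(2.09 + 8/2, 4.88 + 0.792/2) = Inv-Gamma(6.09, 5.2760).
Mode = β/(α+1) = 5.2760/7.09 = 0.7441.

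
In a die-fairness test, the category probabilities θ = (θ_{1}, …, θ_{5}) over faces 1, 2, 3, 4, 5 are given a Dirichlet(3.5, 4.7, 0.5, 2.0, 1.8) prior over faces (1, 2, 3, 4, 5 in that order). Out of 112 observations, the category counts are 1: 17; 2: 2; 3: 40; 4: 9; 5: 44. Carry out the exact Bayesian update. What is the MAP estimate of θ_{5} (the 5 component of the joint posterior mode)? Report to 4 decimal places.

The Dirichlet prior is conjugate to the Multinomial likelihood: each posterior αⱼ = prior αⱼ + observed count nⱼ.
Posterior concentration: (20.5, 6.7, 40.5, 11.0, 45.8), total = 124.5.
Joint mode component: (α_{5}−1)/(Σα−K) = 44.8/119.5 = 0.3749.

0.3749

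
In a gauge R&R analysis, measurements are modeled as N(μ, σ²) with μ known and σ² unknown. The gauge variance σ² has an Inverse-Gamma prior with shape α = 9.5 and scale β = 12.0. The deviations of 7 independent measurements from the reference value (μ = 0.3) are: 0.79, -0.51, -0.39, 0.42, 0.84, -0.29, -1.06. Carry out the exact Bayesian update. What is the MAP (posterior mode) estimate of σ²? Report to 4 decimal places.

With known mean μ and an Inverse-Gamma(α, β) prior on σ², the Normal likelihood is conjugate: posterior is Inv-Gamma(α + n/2, β + Σ(xᵢ−μ)²/2).
Σ(xᵢ−μ)² = (0.79)² + (-0.51)² + (-0.39)² + (0.42)² + (0.84)² + (-0.29)² + (-1.06)² = 3.1260.
Posterior: Inv-Gamma(9.5 + 7/2, 12.0 + 3.1260/2) = Inv-Gamma(13.00, 13.56300).
Mode = β/(α+1) = 13.56300/14.00 = 0.9688.

0.9688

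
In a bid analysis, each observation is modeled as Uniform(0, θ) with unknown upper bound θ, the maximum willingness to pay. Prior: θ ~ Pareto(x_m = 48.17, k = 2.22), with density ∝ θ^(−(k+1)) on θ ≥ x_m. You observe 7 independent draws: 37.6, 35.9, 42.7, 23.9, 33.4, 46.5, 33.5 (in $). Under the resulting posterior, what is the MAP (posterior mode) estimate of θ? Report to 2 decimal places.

A Pareto(scale x_m, shape k) prior on the upper bound θ of Uniform(0, θ) is conjugate: posterior is Pareto(max(x_m, max xᵢ), k + n).
Sample maximum = 46.5; prior scale x_m = 48.17 → posterior scale = max = 48.17.
Posterior shape = 2.22 + 7 = 9.22.
The Pareto density is decreasing on [x_m, ∞), so the mode is x_m = 48.17.

48.17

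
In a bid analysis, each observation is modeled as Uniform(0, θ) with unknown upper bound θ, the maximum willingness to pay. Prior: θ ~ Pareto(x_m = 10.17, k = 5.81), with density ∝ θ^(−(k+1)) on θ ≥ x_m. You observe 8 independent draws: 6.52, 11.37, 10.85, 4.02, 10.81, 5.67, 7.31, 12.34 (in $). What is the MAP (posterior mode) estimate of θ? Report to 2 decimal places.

12.34

A Pareto(scale x_m, shape k) prior on the upper bound θ of Uniform(0, θ) is conjugate: posterior is Pareto(max(x_m, max xᵢ), k + n).
Sample maximum = 12.34; prior scale x_m = 10.17 → posterior scale = max = 12.34.
Posterior shape = 5.81 + 8 = 13.81.
The Pareto density is decreasing on [x_m, ∞), so the mode is x_m = 12.34.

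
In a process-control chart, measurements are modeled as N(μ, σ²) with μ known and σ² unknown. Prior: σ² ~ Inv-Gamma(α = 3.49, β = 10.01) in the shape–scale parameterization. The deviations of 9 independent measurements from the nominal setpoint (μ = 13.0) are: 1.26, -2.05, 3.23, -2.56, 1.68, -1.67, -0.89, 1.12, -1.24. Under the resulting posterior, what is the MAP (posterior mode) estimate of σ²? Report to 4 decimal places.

2.8917

With known mean μ and an Inverse-Gamma(α, β) prior on σ², the Normal likelihood is conjugate: posterior is Inv-Gamma(α + n/2, β + Σ(xᵢ−μ)²/2).
Σ(xᵢ−μ)² = (1.26)² + (-2.05)² + (3.23)² + (-2.56)² + (1.68)² + (-1.67)² + (-0.89)² + (1.12)² + (-1.24)² = 31.9720.
Posterior: Inv-Gamma(3.49 + 9/2, 10.01 + 31.9720/2) = Inv-Gamma(7.99, 25.99600).
Mode = β/(α+1) = 25.99600/8.99 = 2.8917.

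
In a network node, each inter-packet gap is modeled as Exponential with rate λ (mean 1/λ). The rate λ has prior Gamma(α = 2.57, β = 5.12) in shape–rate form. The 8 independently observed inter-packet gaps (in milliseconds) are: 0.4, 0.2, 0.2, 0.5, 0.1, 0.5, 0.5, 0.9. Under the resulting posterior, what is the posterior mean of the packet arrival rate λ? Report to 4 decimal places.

With a Gamma(shape α, rate β) prior on the exponential rate λ, the posterior after n observations with total T = Σxᵢ is Gamma(α+n, β+T).
Sum of observations T = 3.3 milliseconds; n = 8.
Posterior: Gamma(2.57+8, 5.12+3.3) = Gamma(10.57, 8.42).
Posterior mean of λ = α/β = 10.57/8.42 = 1.2553.

1.2553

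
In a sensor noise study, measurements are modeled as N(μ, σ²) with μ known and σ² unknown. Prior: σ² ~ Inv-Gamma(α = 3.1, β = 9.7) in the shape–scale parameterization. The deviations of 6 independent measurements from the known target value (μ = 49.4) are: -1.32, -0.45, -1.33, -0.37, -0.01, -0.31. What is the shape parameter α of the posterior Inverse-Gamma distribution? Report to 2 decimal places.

With known mean μ and an Inverse-Gamma(α, β) prior on σ², the Normal likelihood is conjugate: posterior is Inv-Gamma(α + n/2, β + Σ(xᵢ−μ)²/2).
Σ(xᵢ−μ)² = (-1.32)² + (-0.45)² + (-1.33)² + (-0.37)² + (-0.01)² + (-0.31)² = 3.9469.
Posterior: Inv-Gamma(3.1 + 6/2, 9.7 + 3.9469/2) = Inv-Gamma(6.10, 11.67345).
Posterior α = 6.10.

6.10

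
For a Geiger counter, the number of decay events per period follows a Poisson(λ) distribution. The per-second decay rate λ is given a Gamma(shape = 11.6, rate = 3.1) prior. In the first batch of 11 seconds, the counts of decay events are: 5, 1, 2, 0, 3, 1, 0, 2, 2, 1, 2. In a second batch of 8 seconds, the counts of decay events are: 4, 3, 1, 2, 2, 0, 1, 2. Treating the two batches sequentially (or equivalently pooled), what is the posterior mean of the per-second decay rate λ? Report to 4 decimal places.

With a Gamma(shape α, rate β) prior, the Poisson likelihood is conjugate: the posterior is Gamma(α + ΣXᵢ, β + n).
Batch 1: sum of counts S = 19 over n = 11 seconds.
After batch 1: Gamma(α+S, β+n) = Gamma(11.6+19, 3.1+11) = Gamma(30.6, 14.1).
Batch 2: sum of counts S = 15 over n = 8 seconds.
After batch 2: Gamma(α+S, β+n) = Gamma(30.6+15, 14.1+8) = Gamma(45.6, 22.1).
Posterior mean = α/β = 45.6/22.1 = 2.0633.

2.0633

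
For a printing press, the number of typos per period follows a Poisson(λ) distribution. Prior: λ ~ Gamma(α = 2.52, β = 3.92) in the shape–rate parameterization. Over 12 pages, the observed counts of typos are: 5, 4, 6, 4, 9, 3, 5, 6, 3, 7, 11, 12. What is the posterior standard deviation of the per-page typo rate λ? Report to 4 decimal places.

0.5530

With a Gamma(shape α, rate β) prior, the Poisson likelihood is conjugate: the posterior is Gamma(α + ΣXᵢ, β + n).
Sum of counts S = 75 over n = 12 pages.
Posterior: Gamma(α+S, β+n) = Gamma(2.52+75, 3.92+12) = Gamma(77.52, 15.92).
SD = √α/β = √77.52/15.92 = 0.5530.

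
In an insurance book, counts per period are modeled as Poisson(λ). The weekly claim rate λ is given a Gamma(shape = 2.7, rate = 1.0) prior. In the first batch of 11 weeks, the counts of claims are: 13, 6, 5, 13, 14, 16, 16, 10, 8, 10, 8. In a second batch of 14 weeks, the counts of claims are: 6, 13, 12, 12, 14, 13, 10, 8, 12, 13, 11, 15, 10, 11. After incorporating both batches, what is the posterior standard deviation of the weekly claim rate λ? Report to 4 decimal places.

With a Gamma(shape α, rate β) prior, the Poisson likelihood is conjugate: the posterior is Gamma(α + ΣXᵢ, β + n).
Batch 1: sum of counts S = 119 over n = 11 weeks.
After batch 1: Gamma(α+S, β+n) = Gamma(2.7+119, 1.0+11) = Gamma(121.7, 12.0).
Batch 2: sum of counts S = 160 over n = 14 weeks.
After batch 2: Gamma(α+S, β+n) = Gamma(121.7+160, 12.0+14) = Gamma(281.7, 26.0).
SD = √α/β = √281.7/26.0 = 0.6455.

0.6455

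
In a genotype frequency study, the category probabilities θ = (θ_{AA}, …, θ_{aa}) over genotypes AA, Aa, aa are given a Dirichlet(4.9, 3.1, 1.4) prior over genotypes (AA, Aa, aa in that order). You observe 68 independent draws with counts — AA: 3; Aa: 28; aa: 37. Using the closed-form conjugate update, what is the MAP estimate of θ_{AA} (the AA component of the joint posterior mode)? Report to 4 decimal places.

The Dirichlet prior is conjugate to the Multinomial likelihood: each posterior αⱼ = prior αⱼ + observed count nⱼ.
Posterior concentration: (7.9, 31.1, 38.4), total = 77.4.
Joint mode component: (α_{AA}−1)/(Σα−K) = 6.9/74.4 = 0.0927.

0.0927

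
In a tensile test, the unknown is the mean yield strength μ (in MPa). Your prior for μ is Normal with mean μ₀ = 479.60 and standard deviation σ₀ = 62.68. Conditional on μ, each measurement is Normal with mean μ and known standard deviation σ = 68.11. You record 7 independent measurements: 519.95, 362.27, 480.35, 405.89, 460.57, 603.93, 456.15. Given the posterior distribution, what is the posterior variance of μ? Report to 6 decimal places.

567.058413

For Normal data with known variance σ², a Normal(μ₀, σ₀²) prior on μ is conjugate. Posterior precision = 1/σ₀² + n/σ²; posterior mean is the precision-weighted average of μ₀ and x̄.
σ₀² = 62.68² = 3928.7824, σ² = 68.11² = 4638.9721; σ² + n·σ₀² = 4638.9721 + 7·3928.7824 = 32140.4489.
Posterior precision = 1/σ₀² + n/σ² = 1/3928.7824 + 7/4638.9721 = (σ² + n·σ₀²)/(σ₀²σ²) = 32140.4489/(3928.7824·4638.9721); posterior variance σₙ² = σ₀²σ²/(σ² + n·σ₀²) = 3928.7824·4638.9721/32140.4489 = 567.058413.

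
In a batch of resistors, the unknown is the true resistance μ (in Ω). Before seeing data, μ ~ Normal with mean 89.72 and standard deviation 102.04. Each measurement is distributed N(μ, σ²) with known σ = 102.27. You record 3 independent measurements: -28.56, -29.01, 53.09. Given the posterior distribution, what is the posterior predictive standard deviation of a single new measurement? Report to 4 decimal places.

114.3284

For Normal data with known variance σ², a Normal(μ₀, σ₀²) prior on μ is conjugate. Posterior precision = 1/σ₀² + n/σ²; posterior mean is the precision-weighted average of μ₀ and x̄.
σ₀² = 102.04² = 10412.1616, σ² = 102.27² = 10459.1529; σ² + n·σ₀² = 10459.1529 + 3·10412.1616 = 41695.6377.
Posterior precision = 1/σ₀² + n/σ² = 1/10412.1616 + 3/10459.1529 = (σ² + n·σ₀²)/(σ₀²σ²) = 41695.6377/(10412.1616·10459.1529); posterior variance σₙ² = σ₀²σ²/(σ² + n·σ₀²) = 10412.1616·10459.1529/41695.6377 = 2611.841339.
Predictive variance for one new observation = σₙ² + σ² = 10412.1616·10459.1529/41695.6377 + 10459.1529 = σ²·(σ₀² + 41695.6377)/41695.6377 = 10459.1529·52107.7993/41695.6377 = 13070.994239; SD = √(10459.1529·52107.7993/41695.6377) = 114.3284.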